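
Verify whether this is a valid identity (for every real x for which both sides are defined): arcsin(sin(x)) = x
Claim: arcsin(sin(x)) = x.
Test a specific point where both sides are defined: x = π.
LHS = arcsin(sin(x)) ≈ 0.0000
RHS = x ≈ 3.1416
Since 0.0000 ≠ 3.1416, the equation fails at this point, so it cannot hold for every real x for which both sides are defined.
arcsin only returns values in [-π/2, π/2], so arcsin(sin(x)) = x holds only for x in that interval, not for all real x.

Conclusion: No, this is NOT an identity.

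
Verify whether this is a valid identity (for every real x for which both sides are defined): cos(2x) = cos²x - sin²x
Yes, this is an identity.

Claim: cos(2x) = cos²x - sin²x.
Reasoning: Put y = x in the addition formula cos(x+y) = cos(x)cos(y) - sin(x)sin(y): cos(2x) = cos²x - sin²x.
So the two sides agree for every real x for which both sides are defined.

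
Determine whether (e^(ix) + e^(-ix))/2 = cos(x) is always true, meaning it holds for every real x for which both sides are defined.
Claim: (e^(ix) + e^(-ix))/2 = cos(x).
Reasoning: By Euler's formula e^(ix) = cos(x) + i·sin(x) and e^(-ix) = cos(x) - i·sin(x). Adding cancels the sine terms: e^(ix) + e^(-ix) = 2cos(x); divide by 2.
So the two sides agree for every real x for which both sides are defined.

Conclusion: Yes, this is an identity.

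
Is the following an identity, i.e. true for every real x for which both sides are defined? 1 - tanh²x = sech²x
Yes, this is an identity.

Claim: 1 - tanh²x = sech²x.
Reasoning: Divide cosh²x - sinh²x = 1 through by cosh²x (never zero): 1 - tanh²x = 1/cosh²x = sech²x.
So the two sides agree for every real x for which both sides are defined.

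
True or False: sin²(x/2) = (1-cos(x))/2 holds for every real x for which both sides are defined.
True.

Claim: sin²(x/2) = (1-cos(x))/2.
Reasoning: Use cos(2θ) = 1 - 2sin²θ with θ = x/2: cos(x) = 1 - 2sin²(x/2). Solving for sin²(x/2) gives (1 - cos(x))/2.
So the two sides agree for every real x for which both sides are defined.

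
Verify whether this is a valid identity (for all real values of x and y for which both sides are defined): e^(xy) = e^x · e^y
No, this is NOT an identity.

Claim: e^(xy) = e^x · e^y.
Test a specific point where both sides are defined: x = -1, y = -3.
LHS = e^(xy) ≈ 20.0855
RHS = e^x · e^y ≈ 0.0183
Since 20.0855 ≠ 0.0183, the equation fails at this point, so it cannot hold for all real values of x and y for which both sides are defined.
e^x · e^y = e^(x+y), not e^(xy).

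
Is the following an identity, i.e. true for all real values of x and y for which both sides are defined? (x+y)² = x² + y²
Claim: (x+y)² = x² + y².
Test a specific point where both sides are defined: x = 5, y = 1/2.
LHS = (x+y)² ≈ 30.2500
RHS = x² + y² ≈ 25.2500
Since 30.2500 ≠ 25.2500, the equation fails at this point, so it cannot hold for all real values of x and y for which both sides are defined.
The correct expansion is (x+y)² = x² + 2xy + y²; the cross term 2xy is missing.

Conclusion: No, this is NOT an identity.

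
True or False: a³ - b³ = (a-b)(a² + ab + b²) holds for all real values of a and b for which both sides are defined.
Claim: a³ - b³ = (a-b)(a² + ab + b²).
Reasoning: Expand the right side: (a-b)(a² + ab + b²) = a³ + a²b + ab² - a²b - ab² - b³ = a³ - b³ (the middle terms cancel in pairs).
So the two sides agree for all real values of a and b for which both sides are defined.

Conclusion: True.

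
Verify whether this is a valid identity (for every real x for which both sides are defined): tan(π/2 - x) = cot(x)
Claim: tan(π/2 - x) = cot(x).
Reasoning: tan(π/2 - x) = sin(π/2 - x)/cos(π/2 - x) = cos(x)/sin(x) = cot(x), using the cofunction identities sin(π/2 - x) = cos(x) and cos(π/2 - x) = sin(x).
So the two sides agree for every real x for which both sides are defined.

Conclusion: Yes, this is an identity.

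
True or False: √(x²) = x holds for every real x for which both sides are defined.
False.

Claim: √(x²) = x.
Test a specific point where both sides are defined: x = -1.
LHS = √(x²) ≈ 1.0000
RHS = x ≈ -1.0000
Since 1.0000 ≠ -1.0000, the equation fails at this point, so it cannot hold for every real x for which both sides are defined.
√(x²) = |x|, which differs from x whenever x < 0 (both sides are defined for every real x).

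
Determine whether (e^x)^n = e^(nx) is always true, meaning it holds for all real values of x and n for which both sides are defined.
Yes, this is an identity.

Claim: (e^x)^n = e^(nx).
Reasoning: e^x is a positive real number, and for a positive base B and real exponent n, B^n = e^(n·ln B). With B = e^x, ln B = x, so (e^x)^n = e^(n·x).
So the two sides agree for all real values of x and n for which both sides are defined.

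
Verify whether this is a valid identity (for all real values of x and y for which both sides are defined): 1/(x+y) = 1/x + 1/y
No, this is NOT an identity.

Claim: 1/(x+y) = 1/x + 1/y.
Test a specific point where both sides are defined: x = 1, y = 2.
LHS = 1/(x+y) ≈ 0.3333
RHS = 1/x + 1/y ≈ 1.5000
Since 0.3333 ≠ 1.5000, the equation fails at this point, so it cannot hold for all real values of x and y for which both sides are defined.
1/x + 1/y = (x+y)/(xy), which is not 1/(x+y).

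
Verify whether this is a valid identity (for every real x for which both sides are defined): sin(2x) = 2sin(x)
No, this is NOT an identity.

Claim: sin(2x) = 2sin(x).
Test a specific point where both sides are defined: x = -π/4.
LHS = sin(2x) ≈ -1.0000
RHS = 2sin(x) ≈ -1.4142
Since -1.0000 ≠ -1.4142, the equation fails at this point, so it cannot hold for every real x for which both sides are defined.
The correct double-angle formula is sin(2x) = 2sin(x)cos(x).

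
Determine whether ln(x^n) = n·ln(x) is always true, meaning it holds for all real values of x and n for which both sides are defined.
Claim: ln(x^n) = n·ln(x).
Reasoning: The right side requires x > 0. For x > 0, x^n = (e^(ln x))^n = e^(n·ln x), so taking ln of both sides gives ln(x^n) = n·ln(x).
So the two sides agree for all real values of x and n for which both sides are defined.

Conclusion: Yes, this is an identity.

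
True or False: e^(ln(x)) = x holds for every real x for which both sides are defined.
Claim: e^(ln(x)) = x.
Reasoning: For x > 0, ln(x) is by definition the exponent p such that e^p = x. Raising e to that exponent therefore returns x: e^(ln x) = x.
So the two sides agree for every real x for which both sides are defined.

Conclusion: True.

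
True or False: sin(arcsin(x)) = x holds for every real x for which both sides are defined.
Claim: sin(arcsin(x)) = x.
Reasoning: For -1 ≤ x ≤ 1 (where arcsin is defined), arcsin(x) is by definition an angle whose sine equals x. Taking the sine of that angle returns x. (Note the other order, arcsin(sin x) = x, is NOT an identity.)
So the two sides agree for every real x for which both sides are defined.

Conclusion: True.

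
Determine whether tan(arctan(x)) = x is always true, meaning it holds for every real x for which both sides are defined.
Claim: tan(arctan(x)) = x.
Reasoning: For every real x, arctan(x) is by definition the angle in (-π/2, π/2) whose tangent equals x. Taking the tangent of that angle returns x.
So the two sides agree for every real x for which both sides are defined.

Conclusion: Yes, this is an identity.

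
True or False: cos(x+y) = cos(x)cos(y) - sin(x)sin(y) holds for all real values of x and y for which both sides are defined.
Claim: cos(x+y) = cos(x)cos(y) - sin(x)sin(y).
Reasoning: By Euler's formula e^(i(x+y)) = e^(ix)·e^(iy) = (cos x + i·sin x)(cos y + i·sin y). The real part of the left side is cos(x+y); the real part of the product is cos(x)cos(y) - sin(x)sin(y) (since i·i = -1).
So the two sides agree for all real values of x and y for which both sides are defined.

Conclusion: True.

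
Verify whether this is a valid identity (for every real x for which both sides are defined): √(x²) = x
Claim: √(x²) = x.
Test a specific point where both sides are defined: x = -2.
LHS = √(x²) ≈ 2.0000
RHS = x ≈ -2.0000
Since 2.0000 ≠ -2.0000, the equation fails at this point, so it cannot hold for every real x for which both sides are defined.
√(x²) = |x|, which differs from x whenever x < 0 (both sides are defined for every real x).

Conclusion: No, this is NOT an identity.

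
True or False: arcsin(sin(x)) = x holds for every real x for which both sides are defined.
False.

Claim: arcsin(sin(x)) = x.
Test a specific point where both sides are defined: x = 2π/3.
LHS = arcsin(sin(x)) ≈ 1.0472
RHS = x ≈ 2.0944
Since 1.0472 ≠ 2.0944, the equation fails at this point, so it cannot hold for every real x for which both sides are defined.
arcsin only returns values in [-π/2, π/2], so arcsin(sin(x)) = x holds only for x in that interval, not for all real x.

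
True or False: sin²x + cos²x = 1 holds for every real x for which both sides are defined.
True.

Claim: sin²x + cos²x = 1.
Reasoning: The point (cos x, sin x) lies on the unit circle X² + Y² = 1, so cos²x + sin²x = 1 for every real x.
So the two sides agree for every real x for which both sides are defined.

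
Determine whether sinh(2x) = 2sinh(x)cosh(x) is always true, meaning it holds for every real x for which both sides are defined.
Claim: sinh(2x) = 2sinh(x)cosh(x).
Reasoning: 2sinh(x)cosh(x) = 2 · (e^x - e^-x)/2 · (e^x + e^-x)/2 = (e^(2x) - e^(-2x))/2 = sinh(2x).
So the two sides agree for every real x for which both sides are defined.

Conclusion: Yes, this is an identity.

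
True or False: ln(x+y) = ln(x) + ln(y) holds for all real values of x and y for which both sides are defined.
False.

Claim: ln(x+y) = ln(x) + ln(y).
Test a specific point where both sides are defined: x = 3/2, y = 5.
LHS = ln(x+y) ≈ 1.8718
RHS = ln(x) + ln(y) ≈ 2.0149
Since 1.8718 ≠ 2.0149, the equation fails at this point, so it cannot hold for all real values of x and y for which both sides are defined.
ln(x) + ln(y) = ln(xy), not ln(x+y).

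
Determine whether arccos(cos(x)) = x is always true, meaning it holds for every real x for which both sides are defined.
Claim: arccos(cos(x)) = x.
Test a specific point where both sides are defined: x = -π/6.
LHS = arccos(cos(x)) ≈ 0.5236
RHS = x ≈ -0.5236
Since 0.5236 ≠ -0.5236, the equation fails at this point, so it cannot hold for every real x for which both sides are defined.
arccos only returns values in [0, π], so arccos(cos(x)) = x holds only for x in that interval, not for all real x.

Conclusion: No, this is NOT an identity.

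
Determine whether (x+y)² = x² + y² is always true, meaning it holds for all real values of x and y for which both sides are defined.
Claim: (x+y)² = x² + y².
Test a specific point where both sides are defined: x = 3, y = 1/2.
LHS = (x+y)² ≈ 12.2500
RHS = x² + y² ≈ 9.2500
Since 12.2500 ≠ 9.2500, the equation fails at this point, so it cannot hold for all real values of x and y for which both sides are defined.
The correct expansion is (x+y)² = x² + 2xy + y²; the cross term 2xy is missing.

Conclusion: No, this is NOT an identity.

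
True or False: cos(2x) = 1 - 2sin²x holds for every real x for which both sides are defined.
True.

Claim: cos(2x) = 1 - 2sin²x.
Reasoning: cos(2x) = cos²x - sin²x. Replace cos²x by 1 - sin²x: (1 - sin²x) - sin²x = 1 - 2sin²x.
So the two sides agree for every real x for which both sides are defined.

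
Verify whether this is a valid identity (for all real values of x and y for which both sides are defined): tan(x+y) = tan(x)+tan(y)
No, this is NOT an identity.

Claim: tan(x+y) = tan(x)+tan(y).
Test a specific point where both sides are defined: x = -π/3, y = 2π/3.
LHS = tan(x+y) ≈ 1.7321
RHS = tan(x)+tan(y) ≈ -3.4641
Since 1.7321 ≠ -3.4641, the equation fails at this point, so it cannot hold for all real values of x and y for which both sides are defined.
The correct formula is tan(x+y) = (tan(x) + tan(y))/(1 - tan(x)tan(y)).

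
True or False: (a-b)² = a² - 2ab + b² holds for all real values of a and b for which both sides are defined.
Claim: (a-b)² = a² - 2ab + b².
Reasoning: Expand: (a-b)² = (a-b)(a-b) = a·a - a·b - b·a + b·b = a² - 2ab + b².
So the two sides agree for all real values of a and b for which both sides are defined.

Conclusion: True.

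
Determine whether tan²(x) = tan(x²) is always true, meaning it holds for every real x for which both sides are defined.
Claim: tan²(x) = tan(x²).
Test a specific point where both sides are defined: x = -π/4.
LHS = tan²(x) ≈ 1.0000
RHS = tan(x²) ≈ 0.7092
Since 1.0000 ≠ 0.7092, the equation fails at this point, so it cannot hold for every real x for which both sides are defined.
tan²(x) means (tan x)², squaring the output; tan(x²) squares the input. These are different functions.

Conclusion: No, this is NOT an identity.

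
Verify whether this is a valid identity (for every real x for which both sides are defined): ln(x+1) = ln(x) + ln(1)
Claim: ln(x+1) = ln(x) + ln(1).
Test a specific point where both sides are defined: x = 3.
LHS = ln(x+1) ≈ 1.3863
RHS = ln(x) + ln(1) ≈ 1.0986
Since 1.3863 ≠ 1.0986, the equation fails at this point, so it cannot hold for every real x for which both sides are defined.
ln(1) = 0, so the right side is just ln(x), which differs from ln(x+1).

Conclusion: No, this is NOT an identity.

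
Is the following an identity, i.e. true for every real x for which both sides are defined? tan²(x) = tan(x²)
Claim: tan²(x) = tan(x²).
Test a specific point where both sides are defined: x = π.
LHS = tan²(x) ≈ 0.0000
RHS = tan(x²) ≈ 0.4767
Since 0.0000 ≠ 0.4767, the equation fails at this point, so it cannot hold for every real x for which both sides are defined.
tan²(x) means (tan x)², squaring the output; tan(x²) squares the input. These are different functions.

Conclusion: No, this is NOT an identity.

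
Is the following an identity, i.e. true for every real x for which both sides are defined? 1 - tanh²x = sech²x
Claim: 1 - tanh²x = sech²x.
Reasoning: Divide cosh²x - sinh²x = 1 through by cosh²x (never zero): 1 - tanh²x = 1/cosh²x = sech²x.
So the two sides agree for every real x for which both sides are defined.

Conclusion: Yes, this is an identity.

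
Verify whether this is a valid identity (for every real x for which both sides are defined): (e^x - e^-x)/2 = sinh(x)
Yes, this is an identity.

Claim: (e^x - e^-x)/2 = sinh(x).
Reasoning: This is exactly the definition of the hyperbolic sine: sinh(x) := (e^x - e^-x)/2.
So the two sides agree for every real x for which both sides are defined.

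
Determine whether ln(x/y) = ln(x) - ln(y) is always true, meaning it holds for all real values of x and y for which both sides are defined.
Yes, this is an identity.

Claim: ln(x/y) = ln(x) - ln(y).
Reasoning: Both sides are simultaneously defined only when x, y > 0. Write x = e^p, y = e^q. Then x/y = e^(p-q), so ln(x/y) = p - q = ln(x) - ln(y).
So the two sides agree for all real values of x and y for which both sides are defined.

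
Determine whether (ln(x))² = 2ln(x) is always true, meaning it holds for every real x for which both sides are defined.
Claim: (ln(x))² = 2ln(x).
Test a specific point where both sides are defined: x = 5.
LHS = (ln(x))² ≈ 2.5903
RHS = 2ln(x) ≈ 3.2189
Since 2.5903 ≠ 3.2189, the equation fails at this point, so it cannot hold for every real x for which both sides are defined.
2ln(x) equals ln(x²), which is not the same as (ln x)².

Conclusion: No, this is NOT an identity.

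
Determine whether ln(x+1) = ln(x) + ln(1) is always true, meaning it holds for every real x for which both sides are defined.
Claim: ln(x+1) = ln(x) + ln(1).
Test a specific point where both sides are defined: x = 4.
LHS = ln(x+1) ≈ 1.6094
RHS = ln(x) + ln(1) ≈ 1.3863
Since 1.6094 ≠ 1.3863, the equation fails at this point, so it cannot hold for every real x for which both sides are defined.
ln(1) = 0, so the right side is just ln(x), which differs from ln(x+1).

Conclusion: No, this is NOT an identity.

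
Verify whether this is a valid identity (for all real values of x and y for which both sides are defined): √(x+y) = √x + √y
Claim: √(x+y) = √x + √y.
Test a specific point where both sides are defined: x = 3, y = 1/2.
LHS = √(x+y) ≈ 1.8708
RHS = √x + √y ≈ 2.4392
Since 1.8708 ≠ 2.4392, the equation fails at this point, so it cannot hold for all real values of x and y for which both sides are defined.
Squaring the right side gives x + 2√(xy) + y, not x + y.

Conclusion: No, this is NOT an identity.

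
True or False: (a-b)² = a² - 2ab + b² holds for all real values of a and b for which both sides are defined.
Claim: (a-b)² = a² - 2ab + b².
Reasoning: Expand: (a-b)² = (a-b)(a-b) = a·a - a·b - b·a + b·b = a² - 2ab + b².
So the two sides agree for all real values of a and b for which both sides are defined.

Conclusion: True.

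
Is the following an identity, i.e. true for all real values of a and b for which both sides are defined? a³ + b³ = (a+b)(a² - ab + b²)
Yes, this is an identity.

Claim: a³ + b³ = (a+b)(a² - ab + b²).
Reasoning: Expand the right side: (a+b)(a² - ab + b²) = a³ - a²b + ab² + a²b - ab² + b³ = a³ + b³ (the middle terms cancel in pairs).
So the two sides agree for all real values of a and b for which both sides are defined.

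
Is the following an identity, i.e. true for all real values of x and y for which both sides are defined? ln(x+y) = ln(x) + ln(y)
Claim: ln(x+y) = ln(x) + ln(y).
Test a specific point where both sides are defined: x = 1/2, y = 1.
LHS = ln(x+y) ≈ 0.4055
RHS = ln(x) + ln(y) ≈ -0.6931
Since 0.4055 ≠ -0.6931, the equation fails at this point, so it cannot hold for all real values of x and y for which both sides are defined.
ln(x) + ln(y) = ln(xy), not ln(x+y).

Conclusion: No, this is NOT an identity.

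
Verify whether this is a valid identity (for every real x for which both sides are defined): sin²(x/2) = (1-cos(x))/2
Claim: sin²(x/2) = (1-cos(x))/2.
Reasoning: Use cos(2θ) = 1 - 2sin²θ with θ = x/2: cos(x) = 1 - 2sin²(x/2). Solving for sin²(x/2) gives (1 - cos(x))/2.
So the two sides agree for every real x for which both sides are defined.

Conclusion: Yes, this is an identity.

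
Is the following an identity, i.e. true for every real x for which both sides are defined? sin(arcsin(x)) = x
Yes, this is an identity.

Claim: sin(arcsin(x)) = x.
Reasoning: For -1 ≤ x ≤ 1 (where arcsin is defined), arcsin(x) is by definition an angle whose sine equals x. Taking the sine of that angle returns x. (Note the other order, arcsin(sin x) = x, is NOT an identity.)
So the two sides agree for every real x for which both sides are defined.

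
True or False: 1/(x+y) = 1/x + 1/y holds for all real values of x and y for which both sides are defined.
False.

Claim: 1/(x+y) = 1/x + 1/y.
Test a specific point where both sides are defined: x = 1, y = -2.
LHS = 1/(x+y) ≈ -1.0000
RHS = 1/x + 1/y ≈ 0.5000
Since -1.0000 ≠ 0.5000, the equation fails at this point, so it cannot hold for all real values of x and y for which both sides are defined.
1/x + 1/y = (x+y)/(xy), which is not 1/(x+y).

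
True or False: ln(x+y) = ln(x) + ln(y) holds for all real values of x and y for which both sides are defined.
Claim: ln(x+y) = ln(x) + ln(y).
Test a specific point where both sides are defined: x = 1/2, y = 1/2.
LHS = ln(x+y) ≈ 0.0000
RHS = ln(x) + ln(y) ≈ -1.3863
Since 0.0000 ≠ -1.3863, the equation fails at this point, so it cannot hold for all real values of x and y for which both sides are defined.
ln(x) + ln(y) = ln(xy), not ln(x+y).

Conclusion: False.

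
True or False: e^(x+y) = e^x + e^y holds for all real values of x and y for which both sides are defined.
False.

Claim: e^(x+y) = e^x + e^y.
Test a specific point where both sides are defined: x = 3, y = 2.
LHS = e^(x+y) ≈ 148.4132
RHS = e^x + e^y ≈ 27.4746
Since 148.4132 ≠ 27.4746, the equation fails at this point, so it cannot hold for all real values of x and y for which both sides are defined.
The correct rule is e^(x+y) = e^x · e^y (a product, not a sum).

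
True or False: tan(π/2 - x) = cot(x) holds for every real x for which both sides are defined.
True.

Claim: tan(π/2 - x) = cot(x).
Reasoning: tan(π/2 - x) = sin(π/2 - x)/cos(π/2 - x) = cos(x)/sin(x) = cot(x), using the cofunction identities sin(π/2 - x) = cos(x) and cos(π/2 - x) = sin(x).
So the two sides agree for every real x for which both sides are defined.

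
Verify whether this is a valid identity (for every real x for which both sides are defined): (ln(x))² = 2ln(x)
Claim: (ln(x))² = 2ln(x).
Test a specific point where both sides are defined: x = 3/2.
LHS = (ln(x))² ≈ 0.1644
RHS = 2ln(x) ≈ 0.8109
Since 0.1644 ≠ 0.8109, the equation fails at this point, so it cannot hold for every real x for which both sides are defined.
2ln(x) equals ln(x²), which is not the same as (ln x)².

Conclusion: No, this is NOT an identity.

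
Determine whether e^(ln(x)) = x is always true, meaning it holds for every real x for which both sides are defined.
Yes, this is an identity.

Claim: e^(ln(x)) = x.
Reasoning: For x > 0, ln(x) is by definition the exponent p such that e^p = x. Raising e to that exponent therefore returns x: e^(ln x) = x.
So the two sides agree for every real x for which both sides are defined.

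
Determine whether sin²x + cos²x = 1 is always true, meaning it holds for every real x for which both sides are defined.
Yes, this is an identity.

Claim: sin²x + cos²x = 1.
Reasoning: The point (cos x, sin x) lies on the unit circle X² + Y² = 1, so cos²x + sin²x = 1 for every real x.
So the two sides agree for every real x for which both sides are defined.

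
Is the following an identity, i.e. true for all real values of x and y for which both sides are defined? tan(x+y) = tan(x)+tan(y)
Claim: tan(x+y) = tan(x)+tan(y).
Test a specific point where both sides are defined: x = π/3, y = -π/6.
LHS = tan(x+y) ≈ 0.5774
RHS = tan(x)+tan(y) ≈ 1.1547
Since 0.5774 ≠ 1.1547, the equation fails at this point, so it cannot hold for all real values of x and y for which both sides are defined.
The correct formula is tan(x+y) = (tan(x) + tan(y))/(1 - tan(x)tan(y)).

Conclusion: No, this is NOT an identity.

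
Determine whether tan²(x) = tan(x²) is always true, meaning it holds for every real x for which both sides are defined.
No, this is NOT an identity.

Claim: tan²(x) = tan(x²).
Test a specific point where both sides are defined: x = π/4.
LHS = tan²(x) ≈ 1.0000
RHS = tan(x²) ≈ 0.7092
Since 1.0000 ≠ 0.7092, the equation fails at this point, so it cannot hold for every real x for which both sides are defined.
tan²(x) means (tan x)², squaring the output; tan(x²) squares the input. These are different functions.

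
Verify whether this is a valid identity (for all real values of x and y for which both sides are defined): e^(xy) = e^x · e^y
No, this is NOT an identity.

Claim: e^(xy) = e^x · e^y.
Test a specific point where both sides are defined: x = 3, y = 1/2.
LHS = e^(xy) ≈ 4.4817
RHS = e^x · e^y ≈ 33.1155
Since 4.4817 ≠ 33.1155, the equation fails at this point, so it cannot hold for all real values of x and y for which both sides are defined.
e^x · e^y = e^(x+y), not e^(xy).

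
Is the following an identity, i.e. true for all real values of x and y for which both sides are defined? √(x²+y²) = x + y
Claim: √(x²+y²) = x + y.
Test a specific point where both sides are defined: x = 2, y = -3.
LHS = √(x²+y²) ≈ 3.6056
RHS = x + y ≈ -1.0000
Since 3.6056 ≠ -1.0000, the equation fails at this point, so it cannot hold for all real values of x and y for which both sides are defined.
(x+y)² = x² + 2xy + y², not x² + y², so the square root does not split this way.

Conclusion: No, this is NOT an identity.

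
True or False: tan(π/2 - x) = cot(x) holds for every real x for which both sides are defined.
True.

Claim: tan(π/2 - x) = cot(x).
Reasoning: tan(π/2 - x) = sin(π/2 - x)/cos(π/2 - x) = cos(x)/sin(x) = cot(x), using the cofunction identities sin(π/2 - x) = cos(x) and cos(π/2 - x) = sin(x).
So the two sides agree for every real x for which both sides are defined.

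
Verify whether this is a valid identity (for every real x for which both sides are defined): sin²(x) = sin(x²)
Claim: sin²(x) = sin(x²).
Test a specific point where both sides are defined: x = -π/2.
LHS = sin²(x) ≈ 1.0000
RHS = sin(x²) ≈ 0.6243
Since 1.0000 ≠ 0.6243, the equation fails at this point, so it cannot hold for every real x for which both sides are defined.
sin²(x) means (sin x)², squaring the output; sin(x²) squares the input. These are different functions.

Conclusion: No, this is NOT an identity.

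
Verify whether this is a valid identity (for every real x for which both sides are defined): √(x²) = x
No, this is NOT an identity.

Claim: √(x²) = x.
Test a specific point where both sides are defined: x = -2.
LHS = √(x²) ≈ 2.0000
RHS = x ≈ -2.0000
Since 2.0000 ≠ -2.0000, the equation fails at this point, so it cannot hold for every real x for which both sides are defined.
√(x²) = |x|, which differs from x whenever x < 0 (both sides are defined for every real x).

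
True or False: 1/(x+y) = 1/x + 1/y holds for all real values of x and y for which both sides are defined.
Claim: 1/(x+y) = 1/x + 1/y.
Test a specific point where both sides are defined: x = -3, y = 4.
LHS = 1/(x+y) ≈ 1.0000
RHS = 1/x + 1/y ≈ -0.0833
Since 1.0000 ≠ -0.0833, the equation fails at this point, so it cannot hold for all real values of x and y for which both sides are defined.
1/x + 1/y = (x+y)/(xy), which is not 1/(x+y).

Conclusion: False.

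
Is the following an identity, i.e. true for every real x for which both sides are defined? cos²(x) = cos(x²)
Claim: cos²(x) = cos(x²).
Test a specific point where both sides are defined: x = π/2.
LHS = cos²(x) ≈ 0.0000
RHS = cos(x²) ≈ -0.7812
Since 0.0000 ≠ -0.7812, the equation fails at this point, so it cannot hold for every real x for which both sides are defined.
cos²(x) means (cos x)², squaring the output; cos(x²) squares the input. These are different functions.

Conclusion: No, this is NOT an identity.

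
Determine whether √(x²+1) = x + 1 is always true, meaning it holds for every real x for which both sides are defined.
No, this is NOT an identity.

Claim: √(x²+1) = x + 1.
Test a specific point where both sides are defined: x = 2.
LHS = √(x²+1) ≈ 2.2361
RHS = x + 1 ≈ 3.0000
Since 2.2361 ≠ 3.0000, the equation fails at this point, so it cannot hold for every real x for which both sides are defined.
(x+1)² = x² + 2x + 1 ≠ x² + 1 unless x = 0.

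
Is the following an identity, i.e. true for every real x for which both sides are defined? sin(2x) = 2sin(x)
No, this is NOT an identity.

Claim: sin(2x) = 2sin(x).
Test a specific point where both sides are defined: x = π/3.
LHS = sin(2x) ≈ 0.8660
RHS = 2sin(x) ≈ 1.7321
Since 0.8660 ≠ 1.7321, the equation fails at this point, so it cannot hold for every real x for which both sides are defined.
The correct double-angle formula is sin(2x) = 2sin(x)cos(x).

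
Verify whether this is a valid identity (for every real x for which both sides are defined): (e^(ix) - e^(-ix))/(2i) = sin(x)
Yes, this is an identity.

Claim: (e^(ix) - e^(-ix))/(2i) = sin(x).
Reasoning: By Euler's formula e^(ix) = cos(x) + i·sin(x) and e^(-ix) = cos(x) - i·sin(x). Subtracting cancels the cosine terms: e^(ix) - e^(-ix) = 2i·sin(x); divide by 2i.
So the two sides agree for every real x for which both sides are defined.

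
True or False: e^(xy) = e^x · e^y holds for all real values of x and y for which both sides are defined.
False.

Claim: e^(xy) = e^x · e^y.
Test a specific point where both sides are defined: x = 1, y = 2.
LHS = e^(xy) ≈ 7.3891
RHS = e^x · e^y ≈ 20.0855
Since 7.3891 ≠ 20.0855, the equation fails at this point, so it cannot hold for all real values of x and y for which both sides are defined.
e^x · e^y = e^(x+y), not e^(xy).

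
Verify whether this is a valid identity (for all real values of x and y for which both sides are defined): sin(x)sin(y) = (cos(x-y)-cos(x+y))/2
Claim: sin(x)sin(y) = (cos(x-y)-cos(x+y))/2.
Reasoning: cos(x-y) = cos(x)cos(y) + sin(x)sin(y) and cos(x+y) = cos(x)cos(y) - sin(x)sin(y). Subtracting, cos(x-y) - cos(x+y) = 2sin(x)sin(y); divide by 2.
So the two sides agree for all real values of x and y for which both sides are defined.

Conclusion: Yes, this is an identity.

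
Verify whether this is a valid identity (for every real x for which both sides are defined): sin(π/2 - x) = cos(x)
Claim: sin(π/2 - x) = cos(x).
Reasoning: Use sin(u - v) = sin(u)cos(v) - cos(u)sin(v) with u = π/2, v = x: sin(π/2)cos(x) - cos(π/2)sin(x) = 1·cos(x) - 0·sin(x) = cos(x).
So the two sides agree for every real x for which both sides are defined.

Conclusion: Yes, this is an identity.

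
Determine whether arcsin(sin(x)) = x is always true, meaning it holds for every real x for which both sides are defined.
No, this is NOT an identity.

Claim: arcsin(sin(x)) = x.
Test a specific point where both sides are defined: x = 2π/3.
LHS = arcsin(sin(x)) ≈ 1.0472
RHS = x ≈ 2.0944
Since 1.0472 ≠ 2.0944, the equation fails at this point, so it cannot hold for every real x for which both sides are defined.
arcsin only returns values in [-π/2, π/2], so arcsin(sin(x)) = x holds only for x in that interval, not for all real x.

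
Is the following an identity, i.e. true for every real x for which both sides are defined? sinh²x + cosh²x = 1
No, this is NOT an identity.

Claim: sinh²x + cosh²x = 1.
Test a specific point where both sides are defined: x = -1.
LHS = sinh²x + cosh²x ≈ 3.7622
RHS = 1 ≈ 1.0000
Since 3.7622 ≠ 1.0000, the equation fails at this point, so it cannot hold for every real x for which both sides are defined.
The correct hyperbolic identity is cosh²x - sinh²x = 1 (a difference); the sum sinh²x + cosh²x equals cosh(2x).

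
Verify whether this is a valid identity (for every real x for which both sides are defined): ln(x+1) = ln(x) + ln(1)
Claim: ln(x+1) = ln(x) + ln(1).
Test a specific point where both sides are defined: x = 3/2.
LHS = ln(x+1) ≈ 0.9163
RHS = ln(x) + ln(1) ≈ 0.4055
Since 0.9163 ≠ 0.4055, the equation fails at this point, so it cannot hold for every real x for which both sides are defined.
ln(1) = 0, so the right side is just ln(x), which differs from ln(x+1).

Conclusion: No, this is NOT an identity.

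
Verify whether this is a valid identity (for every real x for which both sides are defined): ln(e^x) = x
Yes, this is an identity.

Claim: ln(e^x) = x.
Reasoning: ln is the inverse of the exponential: ln(e^x) asks for the exponent p with e^p = e^x, and since e^p is one-to-one that exponent is p = x.
So the two sides agree for every real x for which both sides are defined.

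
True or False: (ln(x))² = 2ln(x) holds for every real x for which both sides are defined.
Claim: (ln(x))² = 2ln(x).
Test a specific point where both sides are defined: x = 3/2.
LHS = (ln(x))² ≈ 0.1644
RHS = 2ln(x) ≈ 0.8109
Since 0.1644 ≠ 0.8109, the equation fails at this point, so it cannot hold for every real x for which both sides are defined.
2ln(x) equals ln(x²), which is not the same as (ln x)².

Conclusion: False.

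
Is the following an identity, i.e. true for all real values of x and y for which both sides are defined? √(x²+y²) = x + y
No, this is NOT an identity.

Claim: √(x²+y²) = x + y.
Test a specific point where both sides are defined: x = 4, y = 1/2.
LHS = √(x²+y²) ≈ 4.0311
RHS = x + y ≈ 4.5000
Since 4.0311 ≠ 4.5000, the equation fails at this point, so it cannot hold for all real values of x and y for which both sides are defined.
(x+y)² = x² + 2xy + y², not x² + y², so the square root does not split this way.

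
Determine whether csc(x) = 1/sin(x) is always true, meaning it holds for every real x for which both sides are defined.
Yes, this is an identity.

Claim: csc(x) = 1/sin(x).
Reasoning: csc(x) is by definition the reciprocal of sin(x), wherever sin(x) ≠ 0.
So the two sides agree for every real x for which both sides are defined.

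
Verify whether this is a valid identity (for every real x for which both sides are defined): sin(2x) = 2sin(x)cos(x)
Claim: sin(2x) = 2sin(x)cos(x).
Reasoning: Put y = x in the addition formula sin(x+y) = sin(x)cos(y) + cos(x)sin(y): sin(2x) = sin(x)cos(x) + cos(x)sin(x) = 2sin(x)cos(x).
So the two sides agree for every real x for which both sides are defined.

Conclusion: Yes, this is an identity.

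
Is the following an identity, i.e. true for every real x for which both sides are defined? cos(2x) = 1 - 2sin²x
Claim: cos(2x) = 1 - 2sin²x.
Reasoning: cos(2x) = cos²x - sin²x. Replace cos²x by 1 - sin²x: (1 - sin²x) - sin²x = 1 - 2sin²x.
So the two sides agree for every real x for which both sides are defined.

Conclusion: Yes, this is an identity.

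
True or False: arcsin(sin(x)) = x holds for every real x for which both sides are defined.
False.

Claim: arcsin(sin(x)) = x.
Test a specific point where both sides are defined: x = 2π/3.
LHS = arcsin(sin(x)) ≈ 1.0472
RHS = x ≈ 2.0944
Since 1.0472 ≠ 2.0944, the equation fails at this point, so it cannot hold for every real x for which both sides are defined.
arcsin only returns values in [-π/2, π/2], so arcsin(sin(x)) = x holds only for x in that interval, not for all real x.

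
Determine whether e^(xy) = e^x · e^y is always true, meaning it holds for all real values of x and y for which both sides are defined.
Claim: e^(xy) = e^x · e^y.
Test a specific point where both sides are defined: x = 2, y = 1/2.
LHS = e^(xy) ≈ 2.7183
RHS = e^x · e^y ≈ 12.1825
Since 2.7183 ≠ 12.1825, the equation fails at this point, so it cannot hold for all real values of x and y for which both sides are defined.
e^x · e^y = e^(x+y), not e^(xy).

Conclusion: No, this is NOT an identity.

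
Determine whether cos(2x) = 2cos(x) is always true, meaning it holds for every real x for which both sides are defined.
No, this is NOT an identity.

Claim: cos(2x) = 2cos(x).
Test a specific point where both sides are defined: x = π/4.
LHS = cos(2x) ≈ 0.0000
RHS = 2cos(x) ≈ 1.4142
Since 0.0000 ≠ 1.4142, the equation fails at this point, so it cannot hold for every real x for which both sides are defined.
The correct double-angle formula is cos(2x) = cos²x - sin²x.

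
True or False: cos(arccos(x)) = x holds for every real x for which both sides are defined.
True.

Claim: cos(arccos(x)) = x.
Reasoning: For -1 ≤ x ≤ 1 (where arccos is defined), arccos(x) is by definition an angle whose cosine equals x. Taking the cosine of that angle returns x. (Note the other order, arccos(cos x) = x, is NOT an identity.)
So the two sides agree for every real x for which both sides are defined.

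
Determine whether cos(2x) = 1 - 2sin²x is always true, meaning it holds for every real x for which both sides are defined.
Yes, this is an identity.

Claim: cos(2x) = 1 - 2sin²x.
Reasoning: cos(2x) = cos²x - sin²x. Replace cos²x by 1 - sin²x: (1 - sin²x) - sin²x = 1 - 2sin²x.
So the two sides agree for every real x for which both sides are defined.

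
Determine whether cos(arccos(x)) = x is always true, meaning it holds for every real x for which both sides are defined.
Claim: cos(arccos(x)) = x.
Reasoning: For -1 ≤ x ≤ 1 (where arccos is defined), arccos(x) is by definition an angle whose cosine equals x. Taking the cosine of that angle returns x. (Note the other order, arccos(cos x) = x, is NOT an identity.)
So the two sides agree for every real x for which both sides are defined.

Conclusion: Yes, this is an identity.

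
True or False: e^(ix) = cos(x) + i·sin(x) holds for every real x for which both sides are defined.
Claim: e^(ix) = cos(x) + i·sin(x).
Reasoning: Euler's formula. Expand e^(ix) = Σ (ix)^k / k!. Since i² = -1, the even-k terms are Σ (-1)^m x^(2m)/(2m)! = cos(x) and the odd-k terms are i · Σ (-1)^m x^(2m+1)/(2m+1)! = i·sin(x).
So the two sides agree for every real x for which both sides are defined.

Conclusion: True.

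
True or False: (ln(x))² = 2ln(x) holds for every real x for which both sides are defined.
Claim: (ln(x))² = 2ln(x).
Test a specific point where both sides are defined: x = 5.
LHS = (ln(x))² ≈ 2.5903
RHS = 2ln(x) ≈ 3.2189
Since 2.5903 ≠ 3.2189, the equation fails at this point, so it cannot hold for every real x for which both sides are defined.
2ln(x) equals ln(x²), which is not the same as (ln x)².

Conclusion: False.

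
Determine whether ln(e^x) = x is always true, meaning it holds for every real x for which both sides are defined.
Claim: ln(e^x) = x.
Reasoning: ln is the inverse of the exponential: ln(e^x) asks for the exponent p with e^p = e^x, and since e^p is one-to-one that exponent is p = x.
So the two sides agree for every real x for which both sides are defined.

Conclusion: Yes, this is an identity.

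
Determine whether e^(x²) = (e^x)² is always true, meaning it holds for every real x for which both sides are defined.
No, this is NOT an identity.

Claim: e^(x²) = (e^x)².
Test a specific point where both sides are defined: x = -2.
LHS = e^(x²) ≈ 54.5982
RHS = (e^x)² ≈ 0.0183
Since 54.5982 ≠ 0.0183, the equation fails at this point, so it cannot hold for every real x for which both sides are defined.
(e^x)² = e^(2x), and 2x ≠ x² in general.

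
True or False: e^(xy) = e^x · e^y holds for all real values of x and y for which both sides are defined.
Claim: e^(xy) = e^x · e^y.
Test a specific point where both sides are defined: x = 1, y = 1.
LHS = e^(xy) ≈ 2.7183
RHS = e^x · e^y ≈ 7.3891
Since 2.7183 ≠ 7.3891, the equation fails at this point, so it cannot hold for all real values of x and y for which both sides are defined.
e^x · e^y = e^(x+y), not e^(xy).

Conclusion: False.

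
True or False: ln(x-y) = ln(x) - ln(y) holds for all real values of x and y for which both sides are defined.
Claim: ln(x-y) = ln(x) - ln(y).
Test a specific point where both sides are defined: x = 5, y = 1.
LHS = ln(x-y) ≈ 1.3863
RHS = ln(x) - ln(y) ≈ 1.6094
Since 1.3863 ≠ 1.6094, the equation fails at this point, so it cannot hold for all real values of x and y for which both sides are defined.
ln(x) - ln(y) = ln(x/y), not ln(x-y).

Conclusion: False.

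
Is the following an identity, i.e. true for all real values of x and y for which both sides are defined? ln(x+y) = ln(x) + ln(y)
No, this is NOT an identity.

Claim: ln(x+y) = ln(x) + ln(y).
Test a specific point where both sides are defined: x = 1/2, y = 4.
LHS = ln(x+y) ≈ 1.5041
RHS = ln(x) + ln(y) ≈ 0.6931
Since 1.5041 ≠ 0.6931, the equation fails at this point, so it cannot hold for all real values of x and y for which both sides are defined.
ln(x) + ln(y) = ln(xy), not ln(x+y).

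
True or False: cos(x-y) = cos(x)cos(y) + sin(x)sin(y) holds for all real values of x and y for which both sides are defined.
True.

Claim: cos(x-y) = cos(x)cos(y) + sin(x)sin(y).
Reasoning: Replace y by -y in cos(x+y) = cos(x)cos(y) - sin(x)sin(y) and use cos(-y) = cos(y), sin(-y) = -sin(y): cos(x-y) = cos(x)cos(y) + sin(x)sin(y).
So the two sides agree for all real values of x and y for which both sides are defined.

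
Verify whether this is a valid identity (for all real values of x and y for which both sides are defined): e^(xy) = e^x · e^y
No, this is NOT an identity.

Claim: e^(xy) = e^x · e^y.
Test a specific point where both sides are defined: x = -3, y = -2.
LHS = e^(xy) ≈ 403.4288
RHS = e^x · e^y ≈ 0.0067
Since 403.4288 ≠ 0.0067, the equation fails at this point, so it cannot hold for all real values of x and y for which both sides are defined.
e^x · e^y = e^(x+y), not e^(xy).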